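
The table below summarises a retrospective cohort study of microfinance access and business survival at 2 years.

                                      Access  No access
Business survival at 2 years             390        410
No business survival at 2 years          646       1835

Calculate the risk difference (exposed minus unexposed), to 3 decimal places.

0.194

Reading the table with exposure as columns: a = 390 (Access, case), b = 646 (Access, non-case), c = 410 (No access, case), d = 1835.
Risk in exposed = 390/1036 = 0.376448; risk in unexposed = 410/2245 = 0.182628.
Risk difference = 0.376448 − 0.182628 = 0.193820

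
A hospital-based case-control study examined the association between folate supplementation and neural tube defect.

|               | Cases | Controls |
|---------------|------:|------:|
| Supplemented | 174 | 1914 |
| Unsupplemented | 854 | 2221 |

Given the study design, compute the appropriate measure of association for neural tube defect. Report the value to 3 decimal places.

Cells: a = 174, b = 1914, c = 854, d = 2221.
This is a hospital-based case-control study: participants were sampled on outcome status, so risks in the source population cannot be estimated directly — relative risk is not valid here. The odds ratio is the appropriate measure.
OR = (a·d)/(b·c) = (174 × 2221) / (1914 × 854) = 386454 / 1634556 = 0.23643

0.236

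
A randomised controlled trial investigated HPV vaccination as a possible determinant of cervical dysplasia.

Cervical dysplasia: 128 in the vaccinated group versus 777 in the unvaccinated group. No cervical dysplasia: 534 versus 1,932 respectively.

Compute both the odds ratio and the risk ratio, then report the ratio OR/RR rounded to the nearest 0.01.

0.88

From the description: a = 128, b = 534, c = 777, d = 1932.
OR = (128·1932)/(534·777) = 247296/414918 = 0.59601
Risk in exposed = 128/662 = 0.19335; risk in unexposed = 777/2709 = 0.28682; RR = 0.67412
OR/RR = 0.59601 / 0.67412 = 0.88413
The outcome is not rare, so the OR lies further from 1 than the RR.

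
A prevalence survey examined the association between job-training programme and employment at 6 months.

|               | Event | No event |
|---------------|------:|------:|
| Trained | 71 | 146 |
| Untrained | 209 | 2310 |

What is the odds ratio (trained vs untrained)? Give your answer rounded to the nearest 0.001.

5.375

Cells: a = 71, b = 146, c = 209, d = 2310.
OR = (a·d)/(b·c) = (71 × 2310) / (146 × 209) = 164010 / 30514 = 5.37491
The odds of employment at 6 months are about 5.37 times as high in the trained group.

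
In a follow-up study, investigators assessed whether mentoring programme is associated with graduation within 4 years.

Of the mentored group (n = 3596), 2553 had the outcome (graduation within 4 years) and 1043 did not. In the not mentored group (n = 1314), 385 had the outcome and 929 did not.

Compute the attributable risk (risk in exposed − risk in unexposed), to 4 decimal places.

0.4170

From the description: a = 2553, b = 1043, c = 385, d = 929.
Risk in exposed = 2553/3596 = 0.709956; risk in unexposed = 385/1314 = 0.292998.
Risk difference = 0.709956 − 0.292998 = 0.416957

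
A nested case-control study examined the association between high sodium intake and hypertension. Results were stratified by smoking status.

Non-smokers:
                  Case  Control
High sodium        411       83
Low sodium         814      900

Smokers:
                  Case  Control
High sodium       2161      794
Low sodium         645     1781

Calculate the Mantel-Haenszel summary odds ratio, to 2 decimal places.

OR_MH = Σ(aᵢdᵢ/nᵢ) / Σ(bᵢcᵢ/nᵢ), where nᵢ is the stratum total.
Stratum 1 (Non-smokers): n = 2208; a·d/n = 411·900/2208 = 167.5272; b·c/n = 83·814/2208 = 30.5987
Stratum 2 (Smokers): n = 5381; a·d/n = 2161·1781/5381 = 715.2464; b·c/n = 794·645/5381 = 95.1738
OR_MH = (167.5272 + 715.2464) / (30.5987 + 95.1738) = 882.7736 / 125.7725 = 7.01881

7.02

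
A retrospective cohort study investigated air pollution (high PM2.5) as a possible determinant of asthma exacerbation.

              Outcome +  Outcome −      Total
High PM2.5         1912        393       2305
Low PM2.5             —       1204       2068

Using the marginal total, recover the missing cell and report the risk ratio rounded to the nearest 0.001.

The missing cell is in the unexposed row: 2068 − 1204 = 864.
So a = 1912, b = 393, c = 864, d = 1204.
RR = [a/(a+b)] / [c/(c+d)] = (1912/2305) / (864/2068) = 0.82950/0.41779 = 1.98543

1.985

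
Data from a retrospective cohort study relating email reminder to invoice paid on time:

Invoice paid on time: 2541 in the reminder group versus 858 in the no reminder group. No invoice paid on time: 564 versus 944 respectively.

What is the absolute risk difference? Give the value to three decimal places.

0.342

From the description: a = 2541, b = 564, c = 858, d = 944.
Risk in exposed = 2541/3105 = 0.818357; risk in unexposed = 858/1802 = 0.476138.
Risk difference = 0.818357 − 0.476138 = 0.342220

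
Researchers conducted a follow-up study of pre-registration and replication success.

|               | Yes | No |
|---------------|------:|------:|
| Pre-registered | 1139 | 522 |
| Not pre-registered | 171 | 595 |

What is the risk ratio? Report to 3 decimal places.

3.072

Cells: a = 1139, b = 522, c = 171, d = 595.
Risk in exposed = 1139/1661 = 0.68573; risk in unexposed = 171/766 = 0.22324.
RR = 0.68573 / 0.22324 = 3.07176
The risk among the exposed is 3.07 times that among the unexposed.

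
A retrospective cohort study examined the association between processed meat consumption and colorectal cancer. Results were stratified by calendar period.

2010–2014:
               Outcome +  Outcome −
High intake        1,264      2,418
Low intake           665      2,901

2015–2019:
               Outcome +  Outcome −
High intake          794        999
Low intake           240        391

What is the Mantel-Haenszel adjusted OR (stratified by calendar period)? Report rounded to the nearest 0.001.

OR_MH = Σ(aᵢdᵢ/nᵢ) / Σ(bᵢcᵢ/nᵢ), where nᵢ is the stratum total.
Stratum 1 (2010–2014): n = 7248; a·d/n = 1264·2901/7248 = 505.9139; b·c/n = 2418·665/7248 = 221.8502
Stratum 2 (2015–2019): n = 2424; a·d/n = 794·391/2424 = 128.0751; b·c/n = 999·240/2424 = 98.9109
OR_MH = (505.9139 + 128.0751) / (221.8502 + 98.9109) = 633.9890 / 320.7611 = 1.97651

1.977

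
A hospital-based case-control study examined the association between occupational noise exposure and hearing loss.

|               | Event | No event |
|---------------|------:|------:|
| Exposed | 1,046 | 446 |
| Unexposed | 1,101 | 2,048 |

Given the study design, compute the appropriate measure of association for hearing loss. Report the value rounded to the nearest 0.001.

Cells: a = 1046, b = 446, c = 1101, d = 2048.
This is a hospital-based case-control study: participants were sampled on outcome status, so risks in the source population cannot be estimated directly — relative risk is not valid here. The odds ratio is the appropriate measure.
OR = (a·d)/(b·c) = (1046 × 2048) / (446 × 1101) = 2142208 / 491046 = 4.36254

4.363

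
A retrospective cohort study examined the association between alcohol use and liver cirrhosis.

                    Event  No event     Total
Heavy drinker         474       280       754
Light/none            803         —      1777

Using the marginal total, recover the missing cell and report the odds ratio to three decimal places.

The missing cell is in the unexposed row: 1777 − 803 = 974.
So a = 474, b = 280, c = 803, d = 974.
OR = (a·d)/(b·c) = (474 × 974) / (280 × 803) = 461676 / 224840 = 2.05335

2.053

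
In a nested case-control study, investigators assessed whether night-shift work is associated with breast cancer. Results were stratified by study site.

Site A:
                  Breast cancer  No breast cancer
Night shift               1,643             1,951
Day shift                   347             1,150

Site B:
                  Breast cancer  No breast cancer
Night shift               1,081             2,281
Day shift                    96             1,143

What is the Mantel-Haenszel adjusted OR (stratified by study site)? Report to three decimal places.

OR_MH = Σ(aᵢdᵢ/nᵢ) / Σ(bᵢcᵢ/nᵢ), where nᵢ is the stratum total.
Stratum 1 (Site A): n = 5091; a·d/n = 1643·1150/5091 = 371.1353; b·c/n = 1951·347/5091 = 132.9792
Stratum 2 (Site B): n = 4601; a·d/n = 1081·1143/4601 = 268.5466; b·c/n = 2281·96/4601 = 47.5931
OR_MH = (371.1353 + 268.5466) / (132.9792 + 47.5931) = 639.6820 / 180.5723 = 3.54253

3.543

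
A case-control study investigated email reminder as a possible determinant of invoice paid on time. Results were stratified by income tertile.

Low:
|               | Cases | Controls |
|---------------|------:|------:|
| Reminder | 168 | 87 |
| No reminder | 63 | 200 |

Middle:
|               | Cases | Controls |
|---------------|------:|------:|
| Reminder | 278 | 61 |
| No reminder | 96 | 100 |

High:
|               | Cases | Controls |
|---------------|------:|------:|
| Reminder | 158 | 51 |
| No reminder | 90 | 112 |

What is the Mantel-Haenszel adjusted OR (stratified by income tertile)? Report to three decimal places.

4.890

OR_MH = Σ(aᵢdᵢ/nᵢ) / Σ(bᵢcᵢ/nᵢ), where nᵢ is the stratum total.
Stratum 1 (Low): n = 518; a·d/n = 168·200/518 = 64.8649; b·c/n = 87·63/518 = 10.5811
Stratum 2 (Middle): n = 535; a·d/n = 278·100/535 = 51.9626; b·c/n = 61·96/535 = 10.9458
Stratum 3 (High): n = 411; a·d/n = 158·112/411 = 43.0560; b·c/n = 51·90/411 = 11.1679
OR_MH = (64.8649 + 51.9626 + 43.0560) / (10.5811 + 10.9458 + 11.1679) = 159.8834 / 32.6948 = 4.89019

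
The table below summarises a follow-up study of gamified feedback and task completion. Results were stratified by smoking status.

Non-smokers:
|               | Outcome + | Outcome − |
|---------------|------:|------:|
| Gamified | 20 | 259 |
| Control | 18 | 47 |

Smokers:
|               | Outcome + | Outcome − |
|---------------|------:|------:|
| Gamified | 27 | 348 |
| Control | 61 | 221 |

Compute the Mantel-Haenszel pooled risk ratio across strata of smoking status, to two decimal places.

RR_MH = Σ(aᵢ·n₀ᵢ/nᵢ) / Σ(cᵢ·n₁ᵢ/nᵢ), with n₁ᵢ = aᵢ+bᵢ (exposed), n₀ᵢ = cᵢ+dᵢ (unexposed), nᵢ = n₁ᵢ+n₀ᵢ.
Stratum 1 (Non-smokers): n₁ = 279, n₀ = 65, n = 344; a·n₀/n = 20·65/344 = 3.7791; c·n₁/n = 18·279/344 = 14.5988
Stratum 2 (Smokers): n₁ = 375, n₀ = 282, n = 657; a·n₀/n = 27·282/657 = 11.5890; c·n₁/n = 61·375/657 = 34.8174
RR_MH = (3.7791 + 11.5890) / (14.5988 + 34.8174) = 15.3681 / 49.4162 = 0.31099

0.31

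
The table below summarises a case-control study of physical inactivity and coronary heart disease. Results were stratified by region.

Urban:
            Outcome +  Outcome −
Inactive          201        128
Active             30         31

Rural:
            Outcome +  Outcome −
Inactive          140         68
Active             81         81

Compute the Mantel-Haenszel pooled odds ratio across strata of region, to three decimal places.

OR_MH = Σ(aᵢdᵢ/nᵢ) / Σ(bᵢcᵢ/nᵢ), where nᵢ is the stratum total.
Stratum 1 (Urban): n = 390; a·d/n = 201·31/390 = 15.9769; b·c/n = 128·30/390 = 9.8462
Stratum 2 (Rural): n = 370; a·d/n = 140·81/370 = 30.6486; b·c/n = 68·81/370 = 14.8865
OR_MH = (15.9769 + 30.6486) / (9.8462 + 14.8865) = 46.6256 / 24.7326 = 1.88518

1.885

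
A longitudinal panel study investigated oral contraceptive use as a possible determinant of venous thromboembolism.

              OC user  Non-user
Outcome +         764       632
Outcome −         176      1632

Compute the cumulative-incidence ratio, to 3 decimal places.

Reading the table with exposure as columns: a = 764 (OC user, case), b = 176 (OC user, non-case), c = 632 (Non-user, case), d = 1632.
Risk in exposed = 764/940 = 0.81277; risk in unexposed = 632/2264 = 0.27915.
RR = 0.81277 / 0.27915 = 2.91155
The risk among the exposed is 2.91 times that among the unexposed.

2.912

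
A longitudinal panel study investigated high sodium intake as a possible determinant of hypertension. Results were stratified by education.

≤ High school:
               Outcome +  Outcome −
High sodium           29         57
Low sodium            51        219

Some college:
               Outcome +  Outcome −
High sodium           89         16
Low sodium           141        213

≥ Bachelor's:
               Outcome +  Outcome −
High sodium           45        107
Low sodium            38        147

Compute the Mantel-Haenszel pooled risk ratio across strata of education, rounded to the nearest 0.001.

1.869

RR_MH = Σ(aᵢ·n₀ᵢ/nᵢ) / Σ(cᵢ·n₁ᵢ/nᵢ), with n₁ᵢ = aᵢ+bᵢ (exposed), n₀ᵢ = cᵢ+dᵢ (unexposed), nᵢ = n₁ᵢ+n₀ᵢ.
Stratum 1 (≤ High school): n₁ = 86, n₀ = 270, n = 356; a·n₀/n = 29·270/356 = 21.9944; c·n₁/n = 51·86/356 = 12.3202
Stratum 2 (Some college): n₁ = 105, n₀ = 354, n = 459; a·n₀/n = 89·354/459 = 68.6405; c·n₁/n = 141·105/459 = 32.2549
Stratum 3 (≥ Bachelor's): n₁ = 152, n₀ = 185, n = 337; a·n₀/n = 45·185/337 = 24.7033; c·n₁/n = 38·152/337 = 17.1395
RR_MH = (21.9944 + 68.6405 + 24.7033) / (12.3202 + 32.2549 + 17.1395) = 115.3382 / 61.7146 = 1.86890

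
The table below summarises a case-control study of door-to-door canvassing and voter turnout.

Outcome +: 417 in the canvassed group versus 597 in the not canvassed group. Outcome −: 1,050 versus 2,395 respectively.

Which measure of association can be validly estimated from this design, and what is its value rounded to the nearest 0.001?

From the description: a = 417, b = 1050, c = 597, d = 2395.
This is a case-control study: participants were sampled on outcome status, so risks in the source population cannot be estimated directly — relative risk is not valid here. The odds ratio is the appropriate measure.
OR = (a·d)/(b·c) = (417 × 2395) / (1050 × 597) = 998715 / 626850 = 1.59323

1.593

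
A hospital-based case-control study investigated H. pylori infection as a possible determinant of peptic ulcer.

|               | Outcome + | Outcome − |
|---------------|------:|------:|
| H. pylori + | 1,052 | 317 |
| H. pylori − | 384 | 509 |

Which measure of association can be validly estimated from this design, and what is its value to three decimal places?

4.399

Cells: a = 1052, b = 317, c = 384, d = 509.
This is a hospital-based case-control study: participants were sampled on outcome status, so risks in the source population cannot be estimated directly — relative risk is not valid here. The odds ratio is the appropriate measure.
OR = (a·d)/(b·c) = (1052 × 509) / (317 × 384) = 535468 / 121728 = 4.39889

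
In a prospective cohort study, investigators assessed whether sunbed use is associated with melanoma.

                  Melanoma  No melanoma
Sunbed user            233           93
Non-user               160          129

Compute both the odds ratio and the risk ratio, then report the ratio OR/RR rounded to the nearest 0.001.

Cells: a = 233, b = 93, c = 160, d = 129.
OR = (233·129)/(93·160) = 30057/14880 = 2.01996
Risk in exposed = 233/326 = 0.71472; risk in unexposed = 160/289 = 0.55363; RR = 1.29097
OR/RR = 2.01996 / 1.29097 = 1.56468
The outcome is not rare, so the OR lies further from 1 than the RR.

1.565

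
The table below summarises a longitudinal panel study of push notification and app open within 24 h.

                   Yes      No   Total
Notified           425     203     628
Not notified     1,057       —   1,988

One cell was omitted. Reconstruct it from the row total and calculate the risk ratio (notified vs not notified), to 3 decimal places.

The missing cell is in the unexposed row: 1988 − 1057 = 931.
So a = 425, b = 203, c = 1057, d = 931.
RR = [a/(a+b)] / [c/(c+d)] = (425/628) / (1057/1988) = 0.67675/0.53169 = 1.27283

1.273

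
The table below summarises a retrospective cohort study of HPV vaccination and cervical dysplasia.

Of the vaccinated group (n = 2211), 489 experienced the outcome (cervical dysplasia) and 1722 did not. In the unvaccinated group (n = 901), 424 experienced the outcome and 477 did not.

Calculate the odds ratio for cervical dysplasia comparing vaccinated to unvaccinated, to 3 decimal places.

0.319

From the description: a = 489, b = 1722, c = 424, d = 477.
OR = (a·d)/(b·c) = (489 × 477) / (1722 × 424) = 233253 / 730128 = 0.31947
Exposure is associated with lower odds of cervical dysplasia (OR = 0.32 < 1).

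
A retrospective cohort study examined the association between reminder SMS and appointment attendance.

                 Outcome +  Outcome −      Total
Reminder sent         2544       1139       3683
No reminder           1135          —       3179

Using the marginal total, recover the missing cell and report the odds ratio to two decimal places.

4.02

The missing cell is in the unexposed row: 3179 − 1135 = 2044.
So a = 2544, b = 1139, c = 1135, d = 2044.
OR = (a·d)/(b·c) = (2544 × 2044) / (1139 × 1135) = 5199936 / 1292765 = 4.02234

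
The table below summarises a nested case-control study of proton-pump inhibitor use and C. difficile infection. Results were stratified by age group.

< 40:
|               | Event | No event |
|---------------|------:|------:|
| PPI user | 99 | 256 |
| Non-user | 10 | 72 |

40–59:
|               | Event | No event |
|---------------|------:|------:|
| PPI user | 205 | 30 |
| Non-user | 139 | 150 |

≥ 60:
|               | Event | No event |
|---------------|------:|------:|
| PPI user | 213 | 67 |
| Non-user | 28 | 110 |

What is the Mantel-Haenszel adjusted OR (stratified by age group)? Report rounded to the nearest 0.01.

7.16

OR_MH = Σ(aᵢdᵢ/nᵢ) / Σ(bᵢcᵢ/nᵢ), where nᵢ is the stratum total.
Stratum 1 (< 40): n = 437; a·d/n = 99·72/437 = 16.3112; b·c/n = 256·10/437 = 5.8581
Stratum 2 (40–59): n = 524; a·d/n = 205·150/524 = 58.6832; b·c/n = 30·139/524 = 7.9580
Stratum 3 (≥ 60): n = 418; a·d/n = 213·110/418 = 56.0526; b·c/n = 67·28/418 = 4.4880
OR_MH = (16.3112 + 58.6832 + 56.0526) / (5.8581 + 7.9580 + 4.4880) = 131.0471 / 18.3042 = 7.15941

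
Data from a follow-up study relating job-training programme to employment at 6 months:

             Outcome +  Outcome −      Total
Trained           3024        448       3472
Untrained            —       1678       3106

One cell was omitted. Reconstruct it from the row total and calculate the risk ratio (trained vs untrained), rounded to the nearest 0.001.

The missing cell is in the unexposed row: 3106 − 1678 = 1428.
So a = 3024, b = 448, c = 1428, d = 1678.
RR = [a/(a+b)] / [c/(c+d)] = (3024/3472) / (1428/3106) = 0.87097/0.45976 = 1.89442

1.894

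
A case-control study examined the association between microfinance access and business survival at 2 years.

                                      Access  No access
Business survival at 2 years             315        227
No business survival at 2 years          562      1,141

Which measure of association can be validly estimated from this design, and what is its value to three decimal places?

Reading the table with exposure as columns: a = 315 (Access, case), b = 562 (Access, non-case), c = 227 (No access, case), d = 1141.
This is a case-control study: participants were sampled on outcome status, so risks in the source population cannot be estimated directly — relative risk is not valid here. The odds ratio is the appropriate measure.
OR = (a·d)/(b·c) = (315 × 1141) / (562 × 227) = 359415 / 127574 = 2.81731

2.817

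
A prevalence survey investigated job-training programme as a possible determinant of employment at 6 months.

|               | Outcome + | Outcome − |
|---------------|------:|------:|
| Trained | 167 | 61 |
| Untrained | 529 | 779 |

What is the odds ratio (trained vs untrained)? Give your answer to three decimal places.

4.032

Cells: a = 167, b = 61, c = 529, d = 779.
OR = (a·d)/(b·c) = (167 × 779) / (61 × 529) = 130093 / 32269 = 4.03152
The odds of employment at 6 months are about 4.03 times as high in the trained group.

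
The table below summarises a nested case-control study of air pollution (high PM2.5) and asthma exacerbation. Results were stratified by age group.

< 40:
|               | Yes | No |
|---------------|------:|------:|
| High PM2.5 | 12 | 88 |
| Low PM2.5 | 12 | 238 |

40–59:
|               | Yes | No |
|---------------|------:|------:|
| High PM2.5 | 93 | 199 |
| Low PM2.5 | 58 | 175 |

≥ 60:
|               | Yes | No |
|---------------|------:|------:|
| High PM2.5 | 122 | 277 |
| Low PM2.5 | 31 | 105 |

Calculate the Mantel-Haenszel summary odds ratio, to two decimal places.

1.54

OR_MH = Σ(aᵢdᵢ/nᵢ) / Σ(bᵢcᵢ/nᵢ), where nᵢ is the stratum total.
Stratum 1 (< 40): n = 350; a·d/n = 12·238/350 = 8.1600; b·c/n = 88·12/350 = 3.0171
Stratum 2 (40–59): n = 525; a·d/n = 93·175/525 = 31.0000; b·c/n = 199·58/525 = 21.9848
Stratum 3 (≥ 60): n = 535; a·d/n = 122·105/535 = 23.9439; b·c/n = 277·31/535 = 16.0505
OR_MH = (8.1600 + 31.0000 + 23.9439) / (3.0171 + 21.9848 + 16.0505) = 63.1039 / 41.0524 = 1.53716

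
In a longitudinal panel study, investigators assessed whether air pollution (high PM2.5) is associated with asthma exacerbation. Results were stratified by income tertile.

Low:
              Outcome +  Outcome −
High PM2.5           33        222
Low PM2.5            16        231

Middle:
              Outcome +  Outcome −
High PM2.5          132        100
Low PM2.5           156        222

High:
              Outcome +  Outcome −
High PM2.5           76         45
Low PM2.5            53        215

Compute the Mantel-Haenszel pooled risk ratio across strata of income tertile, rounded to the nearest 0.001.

1.792

RR_MH = Σ(aᵢ·n₀ᵢ/nᵢ) / Σ(cᵢ·n₁ᵢ/nᵢ), with n₁ᵢ = aᵢ+bᵢ (exposed), n₀ᵢ = cᵢ+dᵢ (unexposed), nᵢ = n₁ᵢ+n₀ᵢ.
Stratum 1 (Low): n₁ = 255, n₀ = 247, n = 502; a·n₀/n = 33·247/502 = 16.2371; c·n₁/n = 16·255/502 = 8.1275
Stratum 2 (Middle): n₁ = 232, n₀ = 378, n = 610; a·n₀/n = 132·378/610 = 81.7967; c·n₁/n = 156·232/610 = 59.3311
Stratum 3 (High): n₁ = 121, n₀ = 268, n = 389; a·n₀/n = 76·268/389 = 52.3599; c·n₁/n = 53·121/389 = 16.4859
RR_MH = (16.2371 + 81.7967 + 52.3599) / (8.1275 + 59.3311 + 16.4859) = 150.3937 / 83.9445 = 1.79158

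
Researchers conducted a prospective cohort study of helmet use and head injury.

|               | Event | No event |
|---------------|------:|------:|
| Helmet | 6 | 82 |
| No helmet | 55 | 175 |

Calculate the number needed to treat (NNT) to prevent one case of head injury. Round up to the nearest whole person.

6

Risk in treated group = 6/88 = 0.06818; risk in control = 55/230 = 0.23913.
Absolute risk reduction = 0.23913 − 0.06818 = 0.17095
NNT = 1 / ARR = 1 / 0.17095 = 5.850 → round up → 6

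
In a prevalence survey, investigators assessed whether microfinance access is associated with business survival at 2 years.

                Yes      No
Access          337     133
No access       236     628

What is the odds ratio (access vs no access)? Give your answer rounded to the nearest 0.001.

Cells: a = 337, b = 133, c = 236, d = 628.
OR = (a·d)/(b·c) = (337 × 628) / (133 × 236) = 211636 / 31388 = 6.74258
The odds of business survival at 2 years are about 6.74 times as high in the access group.

6.743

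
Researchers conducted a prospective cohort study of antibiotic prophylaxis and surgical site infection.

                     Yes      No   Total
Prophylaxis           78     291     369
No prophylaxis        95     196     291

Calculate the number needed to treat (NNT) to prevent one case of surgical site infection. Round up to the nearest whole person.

9

Risk in treated group = 78/369 = 0.21138; risk in control = 95/291 = 0.32646.
Absolute risk reduction = 0.32646 − 0.21138 = 0.11508
NNT = 1 / ARR = 1 / 0.11508 = 8.690 → round up → 9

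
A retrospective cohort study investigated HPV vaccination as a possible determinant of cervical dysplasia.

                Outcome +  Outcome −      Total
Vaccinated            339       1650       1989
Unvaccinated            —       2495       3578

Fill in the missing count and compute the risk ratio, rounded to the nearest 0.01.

0.56

The missing cell is in the unexposed row: 3578 − 2495 = 1083.
So a = 339, b = 1650, c = 1083, d = 2495.
RR = [a/(a+b)] / [c/(c+d)] = (339/1989) / (1083/3578) = 0.17044/0.30268 = 0.56309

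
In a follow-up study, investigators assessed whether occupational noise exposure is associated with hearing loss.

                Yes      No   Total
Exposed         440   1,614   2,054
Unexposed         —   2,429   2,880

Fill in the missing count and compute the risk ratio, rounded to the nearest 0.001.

1.368

The missing cell is in the unexposed row: 2880 − 2429 = 451.
So a = 440, b = 1614, c = 451, d = 2429.
RR = [a/(a+b)] / [c/(c+d)] = (440/2054) / (451/2880) = 0.21422/0.15660 = 1.36794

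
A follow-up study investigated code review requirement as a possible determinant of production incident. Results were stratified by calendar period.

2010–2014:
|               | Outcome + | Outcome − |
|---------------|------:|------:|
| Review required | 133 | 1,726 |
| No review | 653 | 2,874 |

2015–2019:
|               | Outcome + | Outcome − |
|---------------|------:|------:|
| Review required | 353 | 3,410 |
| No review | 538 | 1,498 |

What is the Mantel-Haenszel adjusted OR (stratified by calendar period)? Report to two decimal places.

OR_MH = Σ(aᵢdᵢ/nᵢ) / Σ(bᵢcᵢ/nᵢ), where nᵢ is the stratum total.
Stratum 1 (2010–2014): n = 5386; a·d/n = 133·2874/5386 = 70.9696; b·c/n = 1726·653/5386 = 209.2607
Stratum 2 (2015–2019): n = 5799; a·d/n = 353·1498/5799 = 91.1871; b·c/n = 3410·538/5799 = 316.3614
OR_MH = (70.9696 + 91.1871) / (209.2607 + 316.3614) = 162.1567 / 525.6221 = 0.30850

0.31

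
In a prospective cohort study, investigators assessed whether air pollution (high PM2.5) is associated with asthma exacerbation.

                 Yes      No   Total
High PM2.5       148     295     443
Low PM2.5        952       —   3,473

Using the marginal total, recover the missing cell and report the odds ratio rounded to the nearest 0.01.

The missing cell is in the unexposed row: 3473 − 952 = 2521.
So a = 148, b = 295, c = 952, d = 2521.
OR = (a·d)/(b·c) = (148 × 2521) / (295 × 952) = 373108 / 280840 = 1.32854

1.33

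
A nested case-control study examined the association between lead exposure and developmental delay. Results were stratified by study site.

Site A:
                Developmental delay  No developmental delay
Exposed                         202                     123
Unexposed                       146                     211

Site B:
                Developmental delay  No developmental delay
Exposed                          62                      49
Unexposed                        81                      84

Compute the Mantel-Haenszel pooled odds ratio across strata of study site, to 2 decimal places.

2.00

OR_MH = Σ(aᵢdᵢ/nᵢ) / Σ(bᵢcᵢ/nᵢ), where nᵢ is the stratum total.
Stratum 1 (Site A): n = 682; a·d/n = 202·211/682 = 62.4956; b·c/n = 123·146/682 = 26.3314
Stratum 2 (Site B): n = 276; a·d/n = 62·84/276 = 18.8696; b·c/n = 49·81/276 = 14.3804
OR_MH = (62.4956 + 18.8696) / (26.3314 + 14.3804) = 81.3652 / 40.7118 = 1.99856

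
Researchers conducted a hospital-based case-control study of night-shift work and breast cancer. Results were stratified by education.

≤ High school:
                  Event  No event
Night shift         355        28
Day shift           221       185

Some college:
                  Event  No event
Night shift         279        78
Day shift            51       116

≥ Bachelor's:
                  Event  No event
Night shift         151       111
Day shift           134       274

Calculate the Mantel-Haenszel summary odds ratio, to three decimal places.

OR_MH = Σ(aᵢdᵢ/nᵢ) / Σ(bᵢcᵢ/nᵢ), where nᵢ is the stratum total.
Stratum 1 (≤ High school): n = 789; a·d/n = 355·185/789 = 83.2383; b·c/n = 28·221/789 = 7.8428
Stratum 2 (Some college): n = 524; a·d/n = 279·116/524 = 61.7634; b·c/n = 78·51/524 = 7.5916
Stratum 3 (≥ Bachelor's): n = 670; a·d/n = 151·274/670 = 61.7522; b·c/n = 111·134/670 = 22.2000
OR_MH = (83.2383 + 61.7634 + 61.7522) / (7.8428 + 7.5916 + 22.2000) = 206.7539 / 37.6344 = 5.49374

5.494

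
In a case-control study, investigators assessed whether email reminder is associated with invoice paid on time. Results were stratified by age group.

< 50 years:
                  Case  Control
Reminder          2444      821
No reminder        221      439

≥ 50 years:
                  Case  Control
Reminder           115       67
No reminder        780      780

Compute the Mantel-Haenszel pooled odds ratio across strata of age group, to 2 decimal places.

4.26

OR_MH = Σ(aᵢdᵢ/nᵢ) / Σ(bᵢcᵢ/nᵢ), where nᵢ is the stratum total.
Stratum 1 (< 50 years): n = 3925; a·d/n = 2444·439/3925 = 273.3544; b·c/n = 821·221/3925 = 46.2270
Stratum 2 (≥ 50 years): n = 1742; a·d/n = 115·780/1742 = 51.4925; b·c/n = 67·780/1742 = 30.0000
OR_MH = (273.3544 + 51.4925) / (46.2270 + 30.0000) = 324.8469 / 76.2270 = 4.26157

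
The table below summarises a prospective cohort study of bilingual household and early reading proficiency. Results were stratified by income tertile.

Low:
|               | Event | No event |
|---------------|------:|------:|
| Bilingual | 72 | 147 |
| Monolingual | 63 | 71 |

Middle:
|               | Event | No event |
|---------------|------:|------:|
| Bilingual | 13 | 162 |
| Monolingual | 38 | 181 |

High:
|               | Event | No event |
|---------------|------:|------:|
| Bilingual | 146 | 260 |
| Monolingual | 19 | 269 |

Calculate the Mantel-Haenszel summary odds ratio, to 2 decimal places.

OR_MH = Σ(aᵢdᵢ/nᵢ) / Σ(bᵢcᵢ/nᵢ), where nᵢ is the stratum total.
Stratum 1 (Low): n = 353; a·d/n = 72·71/353 = 14.4816; b·c/n = 147·63/353 = 26.2351
Stratum 2 (Middle): n = 394; a·d/n = 13·181/394 = 5.9721; b·c/n = 162·38/394 = 15.6244
Stratum 3 (High): n = 694; a·d/n = 146·269/694 = 56.5908; b·c/n = 260·19/694 = 7.1182
OR_MH = (14.4816 + 5.9721 + 56.5908) / (26.2351 + 15.6244 + 7.1182) = 77.0444 / 48.9776 = 1.57305

1.57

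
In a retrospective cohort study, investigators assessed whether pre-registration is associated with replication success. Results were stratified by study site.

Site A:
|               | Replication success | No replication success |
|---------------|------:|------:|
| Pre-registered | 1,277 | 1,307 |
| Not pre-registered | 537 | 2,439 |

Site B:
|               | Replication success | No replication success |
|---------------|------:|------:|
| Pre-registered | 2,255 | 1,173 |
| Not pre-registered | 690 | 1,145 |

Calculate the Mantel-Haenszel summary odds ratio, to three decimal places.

OR_MH = Σ(aᵢdᵢ/nᵢ) / Σ(bᵢcᵢ/nᵢ), where nᵢ is the stratum total.
Stratum 1 (Site A): n = 5560; a·d/n = 1277·2439/5560 = 560.1804; b·c/n = 1307·537/5560 = 126.2336
Stratum 2 (Site B): n = 5263; a·d/n = 2255·1145/5263 = 490.5900; b·c/n = 1173·690/5263 = 153.7849
OR_MH = (560.1804 + 490.5900) / (126.2336 + 153.7849) = 1050.7704 / 280.0185 = 3.75250

3.753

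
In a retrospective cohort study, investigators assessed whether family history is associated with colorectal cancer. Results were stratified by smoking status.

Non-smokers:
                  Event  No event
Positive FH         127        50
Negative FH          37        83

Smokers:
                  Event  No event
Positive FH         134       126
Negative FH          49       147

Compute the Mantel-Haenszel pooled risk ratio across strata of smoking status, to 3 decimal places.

RR_MH = Σ(aᵢ·n₀ᵢ/nᵢ) / Σ(cᵢ·n₁ᵢ/nᵢ), with n₁ᵢ = aᵢ+bᵢ (exposed), n₀ᵢ = cᵢ+dᵢ (unexposed), nᵢ = n₁ᵢ+n₀ᵢ.
Stratum 1 (Non-smokers): n₁ = 177, n₀ = 120, n = 297; a·n₀/n = 127·120/297 = 51.3131; c·n₁/n = 37·177/297 = 22.0505
Stratum 2 (Smokers): n₁ = 260, n₀ = 196, n = 456; a·n₀/n = 134·196/456 = 57.5965; c·n₁/n = 49·260/456 = 27.9386
RR_MH = (51.3131 + 57.5965) / (22.0505 + 27.9386) = 108.9096 / 49.9891 = 2.17867

2.179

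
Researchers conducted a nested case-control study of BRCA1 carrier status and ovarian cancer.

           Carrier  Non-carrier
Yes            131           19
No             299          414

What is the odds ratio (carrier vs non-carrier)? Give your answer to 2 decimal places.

Reading the table with exposure as columns: a = 131 (Carrier, case), b = 299 (Carrier, non-case), c = 19 (Non-carrier, case), d = 414.
OR = (a·d)/(b·c) = (131 × 414) / (299 × 19) = 54234 / 5681 = 9.54656
The odds of ovarian cancer are about 9.55 times as high in the carrier group.

9.55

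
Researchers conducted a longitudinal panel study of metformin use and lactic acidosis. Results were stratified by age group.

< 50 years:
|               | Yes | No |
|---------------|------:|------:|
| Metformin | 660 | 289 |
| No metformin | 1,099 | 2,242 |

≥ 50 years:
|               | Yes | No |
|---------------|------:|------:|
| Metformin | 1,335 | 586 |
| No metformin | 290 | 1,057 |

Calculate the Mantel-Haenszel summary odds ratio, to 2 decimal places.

6.16

OR_MH = Σ(aᵢdᵢ/nᵢ) / Σ(bᵢcᵢ/nᵢ), where nᵢ is the stratum total.
Stratum 1 (< 50 years): n = 4290; a·d/n = 660·2242/4290 = 344.9231; b·c/n = 289·1099/4290 = 74.0352
Stratum 2 (≥ 50 years): n = 3268; a·d/n = 1335·1057/3268 = 431.7916; b·c/n = 586·290/3268 = 52.0012
OR_MH = (344.9231 + 431.7916) / (74.0352 + 52.0012) = 776.7147 / 126.0364 = 6.16262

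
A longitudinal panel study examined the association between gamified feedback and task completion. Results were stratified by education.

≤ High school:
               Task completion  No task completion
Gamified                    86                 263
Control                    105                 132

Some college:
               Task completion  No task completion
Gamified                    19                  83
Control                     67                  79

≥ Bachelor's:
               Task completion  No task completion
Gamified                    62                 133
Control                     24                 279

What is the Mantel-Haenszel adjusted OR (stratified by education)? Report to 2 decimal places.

0.79

OR_MH = Σ(aᵢdᵢ/nᵢ) / Σ(bᵢcᵢ/nᵢ), where nᵢ is the stratum total.
Stratum 1 (≤ High school): n = 586; a·d/n = 86·132/586 = 19.3720; b·c/n = 263·105/586 = 47.1246
Stratum 2 (Some college): n = 248; a·d/n = 19·79/248 = 6.0524; b·c/n = 83·67/248 = 22.4234
Stratum 3 (≥ Bachelor's): n = 498; a·d/n = 62·279/498 = 34.7349; b·c/n = 133·24/498 = 6.4096
OR_MH = (19.3720 + 6.0524 + 34.7349) / (47.1246 + 22.4234 + 6.4096) = 60.1594 / 75.9576 = 0.79201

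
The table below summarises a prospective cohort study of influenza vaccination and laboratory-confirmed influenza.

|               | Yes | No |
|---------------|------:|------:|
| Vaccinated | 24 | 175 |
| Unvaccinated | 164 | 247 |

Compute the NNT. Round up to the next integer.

Risk in treated group = 24/199 = 0.12060; risk in control = 164/411 = 0.39903.
Absolute risk reduction = 0.39903 − 0.12060 = 0.27842
NNT = 1 / ARR = 1 / 0.27842 = 3.592 → round up → 4

4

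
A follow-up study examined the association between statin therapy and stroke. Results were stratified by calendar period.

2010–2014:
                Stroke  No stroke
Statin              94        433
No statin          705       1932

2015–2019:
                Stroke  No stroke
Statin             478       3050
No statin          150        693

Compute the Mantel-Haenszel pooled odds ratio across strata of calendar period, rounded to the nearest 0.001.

OR_MH = Σ(aᵢdᵢ/nᵢ) / Σ(bᵢcᵢ/nᵢ), where nᵢ is the stratum total.
Stratum 1 (2010–2014): n = 3164; a·d/n = 94·1932/3164 = 57.3982; b·c/n = 433·705/3164 = 96.4807
Stratum 2 (2015–2019): n = 4371; a·d/n = 478·693/4371 = 75.7845; b·c/n = 3050·150/4371 = 104.6671
OR_MH = (57.3982 + 75.7845) / (96.4807 + 104.6671) = 133.1827 / 201.1478 = 0.66211

0.662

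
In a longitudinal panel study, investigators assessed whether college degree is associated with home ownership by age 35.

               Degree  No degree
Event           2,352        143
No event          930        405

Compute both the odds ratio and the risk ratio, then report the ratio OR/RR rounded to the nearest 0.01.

2.61

Reading the table with exposure as columns: a = 2352 (Degree, case), b = 930 (Degree, non-case), c = 143 (No degree, case), d = 405.
OR = (2352·405)/(930·143) = 952560/132990 = 7.16264
Risk in exposed = 2352/3282 = 0.71664; risk in unexposed = 143/548 = 0.26095; RR = 2.74627
OR/RR = 7.16264 / 2.74627 = 2.60814
The outcome is not rare, so the OR lies further from 1 than the RR.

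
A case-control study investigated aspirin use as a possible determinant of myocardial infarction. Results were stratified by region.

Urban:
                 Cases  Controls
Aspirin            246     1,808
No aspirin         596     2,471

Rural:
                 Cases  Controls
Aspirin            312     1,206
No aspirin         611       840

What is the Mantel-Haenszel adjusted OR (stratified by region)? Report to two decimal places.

0.45

OR_MH = Σ(aᵢdᵢ/nᵢ) / Σ(bᵢcᵢ/nᵢ), where nᵢ is the stratum total.
Stratum 1 (Urban): n = 5121; a·d/n = 246·2471/5121 = 118.7006; b·c/n = 1808·596/5121 = 210.4214
Stratum 2 (Rural): n = 2969; a·d/n = 312·840/2969 = 88.2721; b·c/n = 1206·611/2969 = 248.1866
OR_MH = (118.7006 + 88.2721) / (210.4214 + 248.1866) = 206.9728 / 458.6080 = 0.45131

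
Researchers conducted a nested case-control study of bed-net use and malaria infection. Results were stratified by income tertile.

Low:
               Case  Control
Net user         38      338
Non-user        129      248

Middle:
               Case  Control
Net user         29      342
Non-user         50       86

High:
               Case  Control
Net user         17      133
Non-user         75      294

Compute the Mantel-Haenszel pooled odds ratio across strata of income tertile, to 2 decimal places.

OR_MH = Σ(aᵢdᵢ/nᵢ) / Σ(bᵢcᵢ/nᵢ), where nᵢ is the stratum total.
Stratum 1 (Low): n = 753; a·d/n = 38·248/753 = 12.5153; b·c/n = 338·129/753 = 57.9044
Stratum 2 (Middle): n = 507; a·d/n = 29·86/507 = 4.9191; b·c/n = 342·50/507 = 33.7278
Stratum 3 (High): n = 519; a·d/n = 17·294/519 = 9.6301; b·c/n = 133·75/519 = 19.2197
OR_MH = (12.5153 + 4.9191 + 9.6301) / (57.9044 + 33.7278 + 19.2197) = 27.0645 / 110.8518 = 0.24415

0.24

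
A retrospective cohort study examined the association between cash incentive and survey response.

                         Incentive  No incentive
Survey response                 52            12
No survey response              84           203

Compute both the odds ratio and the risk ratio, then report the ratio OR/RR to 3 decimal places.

Reading the table with exposure as columns: a = 52 (Incentive, case), b = 84 (Incentive, non-case), c = 12 (No incentive, case), d = 203.
OR = (52·203)/(84·12) = 10556/1008 = 10.47222
Risk in exposed = 52/136 = 0.38235; risk in unexposed = 12/215 = 0.05581; RR = 6.85049
OR/RR = 10.47222 / 6.85049 = 1.52868
The outcome is not rare, so the OR lies further from 1 than the RR.

1.529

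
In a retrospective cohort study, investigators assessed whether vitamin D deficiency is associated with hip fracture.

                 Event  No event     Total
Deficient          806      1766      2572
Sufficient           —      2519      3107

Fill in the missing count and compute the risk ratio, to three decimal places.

1.656

The missing cell is in the unexposed row: 3107 − 2519 = 588.
So a = 806, b = 1766, c = 588, d = 2519.
RR = [a/(a+b)] / [c/(c+d)] = (806/2572) / (588/3107) = 0.31337/0.18925 = 1.65588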